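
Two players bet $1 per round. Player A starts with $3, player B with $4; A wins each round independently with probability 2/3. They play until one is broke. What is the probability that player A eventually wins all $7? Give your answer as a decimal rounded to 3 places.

0.882

Let r = q/p = (1/3)/(2/3) = 1/2. The recurrence P(i) = p·P(i+1) + q·P(i−1) with P(0)=0, P(7)=1 gives P(i) = (1 − r^i)/(1 − r^7).
P(3) = (1 − (1/2)^3) / (1 − (1/2)^7) = 112/127 ≈ 0.882.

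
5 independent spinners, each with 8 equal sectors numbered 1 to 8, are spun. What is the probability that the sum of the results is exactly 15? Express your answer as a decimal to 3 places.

There are 8^5 = 32768 equally likely outcomes.
The number of ordered 5-tuples from {1,…,8} summing to 15 is 926.
P(sum = 15) = 926/32768 = 463/16384 ≈ 0.028.

0.028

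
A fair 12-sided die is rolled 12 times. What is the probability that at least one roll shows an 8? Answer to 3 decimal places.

0.648

P(no roll shows an 8) = (11/12)^12 ≈ 0.352.
P(at least one) = 1 − 0.352 = 0.648.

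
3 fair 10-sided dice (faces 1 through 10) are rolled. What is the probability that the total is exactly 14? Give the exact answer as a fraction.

There are 10^3 = 1000 equally likely outcomes.
The number of ordered 3-tuples from {1,…,10} summing to 14 is 69.
P(sum = 14) = 69/1000.

69/1000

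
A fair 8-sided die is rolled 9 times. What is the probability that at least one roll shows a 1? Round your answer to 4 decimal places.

P(no roll shows a 1) = (7/8)^9 ≈ 0.3007.
P(at least one) = 1 − 0.3007 = 0.6993.

0.6993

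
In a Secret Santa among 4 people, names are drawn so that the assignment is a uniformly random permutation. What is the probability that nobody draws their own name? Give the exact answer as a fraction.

3/8

This is the derangement probability: permutations of 4 with no fixed point.
D(4) = 4! · (1 − 1/1! + 1/2! − ··· + (−1)^4/4!) = 9.
P = 9/24 = 3/8.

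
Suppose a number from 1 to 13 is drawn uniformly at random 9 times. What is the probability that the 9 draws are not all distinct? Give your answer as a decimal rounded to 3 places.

0.976

P(all 9 different) = 13/13 · 12/13 · ··· · 5/13 ≈ 0.024.
P(at least two equal) = 1 − 0.024 = 0.976.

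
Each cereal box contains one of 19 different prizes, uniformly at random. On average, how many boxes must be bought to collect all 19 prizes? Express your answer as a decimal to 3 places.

After i distinct types are collected, each trial gives a new one with probability (19−i)/19, so the expected wait for the next new type is 19/(19−i).
E = 19/19 + 19/18 + 19/17 + 19/16 + 19/15 + 19/14 + 19/13 + 19/12 + 19/11 + 19/10 + 19/9 + 19/8 + 19/7 + 19/6 + 19/5 + 19/4 + 19/3 + 19/2 + 19/1 = 275295799/4084080 ≈ 67.407.

67.407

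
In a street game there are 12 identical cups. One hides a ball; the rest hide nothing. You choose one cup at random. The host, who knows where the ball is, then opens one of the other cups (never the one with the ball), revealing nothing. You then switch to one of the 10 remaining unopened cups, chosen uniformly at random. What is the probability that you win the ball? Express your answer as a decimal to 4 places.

0.0917

Your original cup holds the ball with probability 1/12, so the other 11 collectively hold it with probability 11/12.
The host can always find an empty cup to open, so this doesn't change that 11/12; it is now spread over the 10 remaining unopened cups.
P(win by switching) = (11/12) · (1/10) = 11/120 ≈ 0.0917.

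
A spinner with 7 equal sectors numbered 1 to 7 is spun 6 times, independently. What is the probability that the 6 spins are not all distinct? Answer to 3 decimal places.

P(all 6 different) = 7/7 · 6/7 · ··· · 2/7 ≈ 0.043.
P(at least two equal) = 1 − 0.043 = 0.957.

0.957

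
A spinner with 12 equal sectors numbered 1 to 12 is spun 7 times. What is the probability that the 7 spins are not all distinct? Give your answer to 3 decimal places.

P(all 7 different) = 12/12 · 11/12 · ··· · 6/12 ≈ 0.111.
P(at least two equal) = 1 − 0.111 = 0.889.

0.889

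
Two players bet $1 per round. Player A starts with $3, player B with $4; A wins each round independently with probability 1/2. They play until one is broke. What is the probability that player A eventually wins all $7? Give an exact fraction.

3/7

With a fair step, P(i) = ½P(i−1) + ½P(i+1) with P(0)=0, P(7)=1 has the linear solution P(i) = i/7.
P(3) = 3/7.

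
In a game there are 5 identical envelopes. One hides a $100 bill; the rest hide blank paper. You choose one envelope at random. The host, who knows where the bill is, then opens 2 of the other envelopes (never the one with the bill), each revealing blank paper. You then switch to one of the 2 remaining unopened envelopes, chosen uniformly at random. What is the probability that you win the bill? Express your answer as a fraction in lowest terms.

Your original envelope holds the bill with probability 1/5, so the other 4 collectively hold it with probability 4/5.
The host can always find 2 empty envelopes to open, so the reveals don't change that 4/5; it is now spread over the 2 remaining unopened envelopes.
P(win by switching) = (4/5) · (1/2) = 2/5.

2/5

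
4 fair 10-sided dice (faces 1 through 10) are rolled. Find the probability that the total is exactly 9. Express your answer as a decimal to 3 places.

0.006

There are 10^4 = 10000 equally likely outcomes.
The number of ordered 4-tuples from {1,…,10} summing to 9 is 56.
P(sum = 9) = 56/10000 = 7/1250 ≈ 0.006.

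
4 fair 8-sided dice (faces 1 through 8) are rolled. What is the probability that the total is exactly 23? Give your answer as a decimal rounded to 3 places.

0.050

There are 8^4 = 4096 equally likely outcomes.
The number of ordered 4-tuples from {1,…,8} summing to 23 is 204.
P(sum = 23) = 204/4096 = 51/1024 ≈ 0.050.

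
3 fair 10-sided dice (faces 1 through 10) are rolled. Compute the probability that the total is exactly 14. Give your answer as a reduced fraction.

There are 10^3 = 1000 equally likely outcomes.
The number of ordered 3-tuples from {1,…,10} summing to 14 is 69.
P(sum = 14) = 69/1000.

69/1000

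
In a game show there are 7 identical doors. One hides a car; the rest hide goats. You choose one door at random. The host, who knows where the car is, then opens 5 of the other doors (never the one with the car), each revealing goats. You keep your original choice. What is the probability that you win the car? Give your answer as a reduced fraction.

The host can always open 5 empty doors regardless of your choice, so the reveals give no information about your original door.
P(win by staying) = 1/7.

1/7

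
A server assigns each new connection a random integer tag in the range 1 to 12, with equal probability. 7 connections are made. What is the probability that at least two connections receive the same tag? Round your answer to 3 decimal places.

It's easier to compute the probability that all 7 are distinct.
P(all distinct) = 12/12 · 11/12 · ··· · 6/12 ≈ 0.111.
So the probability of at least one match is 1 − 0.111 = 0.889.

0.889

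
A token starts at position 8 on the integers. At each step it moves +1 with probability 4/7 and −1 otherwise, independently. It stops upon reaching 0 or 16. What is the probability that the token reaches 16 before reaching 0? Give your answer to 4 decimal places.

0.9090

Let r = q/p = (3/7)/(4/7) = 3/4. The recurrence P(i) = p·P(i+1) + q·P(i−1) with P(0)=0, P(16)=1 gives P(i) = (1 − r^i)/(1 − r^16).
P(8) = (1 − (3/4)^8) / (1 − (3/4)^16) = 65536/72097 ≈ 0.9090.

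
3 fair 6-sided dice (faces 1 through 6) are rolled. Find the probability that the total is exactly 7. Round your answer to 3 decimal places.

0.069

There are 6^3 = 216 equally likely outcomes.
The number of ordered 3-tuples from {1,…,6} summing to 7 is 15.
P(sum = 7) = 15/216 = 5/72 ≈ 0.069.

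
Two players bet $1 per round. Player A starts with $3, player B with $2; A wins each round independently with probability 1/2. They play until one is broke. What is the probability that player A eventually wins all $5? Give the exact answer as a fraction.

3/5

With a fair step, P(i) = ½P(i−1) + ½P(i+1) with P(0)=0, P(5)=1 has the linear solution P(i) = i/5.
P(3) = 3/5.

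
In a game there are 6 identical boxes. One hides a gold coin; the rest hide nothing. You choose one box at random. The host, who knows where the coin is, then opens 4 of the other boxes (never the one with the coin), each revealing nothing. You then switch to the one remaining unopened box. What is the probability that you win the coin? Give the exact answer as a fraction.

Your original box holds the coin with probability 1/6, so the other 5 collectively hold it with probability 5/6.
The host can always find 4 empty boxes to open, so the reveals don't change that 5/6; it is now spread over the 1 remaining unopened box.
P(win by switching) = (5/6) · (1/1) = 5/6.

5/6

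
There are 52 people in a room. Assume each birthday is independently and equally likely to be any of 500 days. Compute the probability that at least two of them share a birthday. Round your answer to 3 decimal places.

0.936

It's easier to compute the probability that all 52 are distinct.
P(all distinct) = 500/500 · 499/500 · ··· · 449/500 ≈ 0.064.
So the probability of at least one match is 1 − 0.064 = 0.936.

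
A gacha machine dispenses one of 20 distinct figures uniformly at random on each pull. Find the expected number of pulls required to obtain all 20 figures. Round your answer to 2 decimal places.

After i distinct types are collected, each trial gives a new one with probability (20−i)/20, so the expected wait for the next new type is 20/(20−i).
E = 20/20 + 20/19 + 20/18 + 20/17 + 20/16 + 20/15 + 20/14 + 20/13 + 20/12 + 20/11 + 20/10 + 20/9 + 20/8 + 20/7 + 20/6 + 20/5 + 20/4 + 20/3 + 20/2 + 20/1 = 279175675/3879876 ≈ 71.95.

71.95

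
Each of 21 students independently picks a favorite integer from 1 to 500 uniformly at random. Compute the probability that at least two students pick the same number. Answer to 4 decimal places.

0.3468

It's easier to compute the probability that all 21 are distinct.
P(all distinct) = 500/500 · 499/500 · ··· · 480/500 ≈ 0.6532.
So the probability of at least one match is 1 − 0.6532 = 0.3468.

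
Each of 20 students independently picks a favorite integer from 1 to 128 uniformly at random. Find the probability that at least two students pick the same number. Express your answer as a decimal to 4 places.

It's easier to compute the probability that all 20 are distinct.
P(all distinct) = 128/128 · 127/128 · ··· · 109/128 ≈ 0.2089.
So the probability of at least one match is 1 − 0.2089 = 0.7911.

0.7911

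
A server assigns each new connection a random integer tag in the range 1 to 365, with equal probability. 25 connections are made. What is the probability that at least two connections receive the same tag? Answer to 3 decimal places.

0.569

It's easier to compute the probability that all 25 are distinct.
P(all distinct) = 365/365 · 364/365 · ··· · 341/365 ≈ 0.431.
So the probability of at least one match is 1 − 0.431 = 0.569.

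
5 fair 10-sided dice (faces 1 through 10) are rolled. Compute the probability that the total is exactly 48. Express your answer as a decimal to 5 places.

0.00015

There are 10^5 = 100000 equally likely outcomes.
The number of ordered 5-tuples from {1,…,10} summing to 48 is 15.
P(sum = 48) = 15/100000 = 3/20000 ≈ 0.00015.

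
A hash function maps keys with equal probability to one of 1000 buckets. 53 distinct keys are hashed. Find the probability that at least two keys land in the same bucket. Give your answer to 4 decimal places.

It's easier to compute the probability that all 53 are distinct.
P(all distinct) = 1000/1000 · 999/1000 · ··· · 948/1000 ≈ 0.2459.
So the probability of at least one match is 1 − 0.2459 = 0.7541.

0.7541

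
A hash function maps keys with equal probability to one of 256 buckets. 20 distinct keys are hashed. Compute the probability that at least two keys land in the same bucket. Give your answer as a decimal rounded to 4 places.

0.5332

It's easier to compute the probability that all 20 are distinct.
P(all distinct) = 256/256 · 255/256 · ··· · 237/256 ≈ 0.4668.
So the probability of at least one match is 1 − 0.4668 = 0.5332.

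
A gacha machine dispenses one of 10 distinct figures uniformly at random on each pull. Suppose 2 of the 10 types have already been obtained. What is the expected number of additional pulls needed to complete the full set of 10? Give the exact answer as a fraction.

Starting from 2 distinct types, each trial gives a new one with probability (10−i)/10 when i types are held, so the wait for the next new type is 10/(10−i).
E = 10/8 + 10/7 + 10/6 + 10/5 + 10/4 + 10/3 + 10/2 + 10/1 = 761/28.

761/28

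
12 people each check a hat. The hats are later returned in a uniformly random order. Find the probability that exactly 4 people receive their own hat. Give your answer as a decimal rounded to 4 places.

Choose which 4 of the 12 are fixed: C(12,4) = 495 ways.
The remaining 8 must have no fixed point: D(8) = 14833.
P = 495·14833/479001600 = 2119/138240 ≈ 0.0153.

0.0153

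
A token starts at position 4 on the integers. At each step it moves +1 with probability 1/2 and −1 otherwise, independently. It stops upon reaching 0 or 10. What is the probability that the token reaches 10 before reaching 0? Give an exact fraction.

With a fair step, P(i) = ½P(i−1) + ½P(i+1) with P(0)=0, P(10)=1 has the linear solution P(i) = i/10.
P(4) = 4/10 = 2/5.

2/5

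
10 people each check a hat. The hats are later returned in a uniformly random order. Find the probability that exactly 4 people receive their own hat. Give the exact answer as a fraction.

Choose which 4 of the 10 are fixed: C(10,4) = 210 ways.
The remaining 6 must have no fixed point: D(6) = 265.
P = 210·265/3628800 = 53/3456.

53/3456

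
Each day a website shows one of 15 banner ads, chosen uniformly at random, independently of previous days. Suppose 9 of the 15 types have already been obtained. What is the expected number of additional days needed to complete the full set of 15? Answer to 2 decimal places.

36.75

Starting from 9 distinct types, each trial gives a new one with probability (15−i)/15 when i types are held, so the wait for the next new type is 15/(15−i).
E = 15/6 + 15/5 + 15/4 + 15/3 + 15/2 + 15/1 = 147/4 ≈ 36.75.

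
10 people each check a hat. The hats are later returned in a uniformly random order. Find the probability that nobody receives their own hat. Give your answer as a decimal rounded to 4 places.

This is the derangement probability: permutations of 10 with no fixed point.
D(10) = 10! · (1 − 1/1! + 1/2! − ··· + (−1)^10/10!) = 1334961.
P = 1334961/3628800 = 16481/44800 ≈ 0.3679.

0.3679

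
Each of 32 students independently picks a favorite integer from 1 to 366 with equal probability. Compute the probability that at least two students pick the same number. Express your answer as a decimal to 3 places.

It's easier to compute the probability that all 32 are distinct.
P(all distinct) = 366/366 · 365/366 · ··· · 335/366 ≈ 0.248.
So the probability of at least one match is 1 − 0.248 = 0.752.

0.752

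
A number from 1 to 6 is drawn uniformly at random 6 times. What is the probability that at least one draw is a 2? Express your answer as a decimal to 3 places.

0.665

P(no draw is a 2) = (5/6)^6 ≈ 0.335.
P(at least one) = 1 − 0.335 = 0.665.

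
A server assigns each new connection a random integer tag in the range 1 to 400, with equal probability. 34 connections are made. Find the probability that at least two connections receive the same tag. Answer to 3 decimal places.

0.764

It's easier to compute the probability that all 34 are distinct.
P(all distinct) = 400/400 · 399/400 · ··· · 367/400 ≈ 0.236.
So the probability of at least one match is 1 − 0.236 = 0.764.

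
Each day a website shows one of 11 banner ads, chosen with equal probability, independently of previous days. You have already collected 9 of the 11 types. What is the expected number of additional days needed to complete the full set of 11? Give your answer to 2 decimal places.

Starting from 9 distinct types, each trial gives a new one with probability (11−i)/11 when i types are held, so the wait for the next new type is 11/(11−i).
E = 11/2 + 11/1 = 33/2 ≈ 16.50.

16.50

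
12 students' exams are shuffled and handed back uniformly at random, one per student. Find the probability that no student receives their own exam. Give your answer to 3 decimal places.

This is the derangement probability: permutations of 12 with no fixed point.
D(12) = 12! · (1 − 1/1! + 1/2! − ··· + (−1)^12/12!) = 176214841.
P = 176214841/479001600 = 16019531/43545600 ≈ 0.368.

0.368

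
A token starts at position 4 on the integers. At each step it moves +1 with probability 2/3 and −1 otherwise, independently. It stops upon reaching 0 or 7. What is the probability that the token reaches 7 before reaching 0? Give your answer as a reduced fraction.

120/127

Let r = q/p = (1/3)/(2/3) = 1/2. The recurrence P(i) = p·P(i+1) + q·P(i−1) with P(0)=0, P(7)=1 gives P(i) = (1 − r^i)/(1 − r^7).
P(4) = (1 − (1/2)^4) / (1 − (1/2)^7) = 120/127.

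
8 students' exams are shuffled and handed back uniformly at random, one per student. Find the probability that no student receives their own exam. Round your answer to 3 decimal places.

This is the derangement probability: permutations of 8 with no fixed point.
D(8) = 8! · (1 − 1/1! + 1/2! − ··· + (−1)^8/8!) = 14833.
P = 14833/40320 = 2119/5760 ≈ 0.368.

0.368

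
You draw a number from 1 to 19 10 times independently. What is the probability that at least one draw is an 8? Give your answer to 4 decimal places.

0.4176

P(no draw is an 8) = (18/19)^10 ≈ 0.5824.
P(at least one) = 1 − 0.5824 = 0.4176.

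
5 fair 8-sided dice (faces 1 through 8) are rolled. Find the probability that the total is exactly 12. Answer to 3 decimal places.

0.010

There are 8^5 = 32768 equally likely outcomes.
The number of ordered 5-tuples from {1,…,8} summing to 12 is 330.
P(sum = 12) = 330/32768 = 165/16384 ≈ 0.010.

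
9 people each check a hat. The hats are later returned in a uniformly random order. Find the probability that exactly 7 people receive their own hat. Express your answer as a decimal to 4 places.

Choose which 7 of the 9 are fixed: C(9,7) = 36 ways.
The remaining 2 must have no fixed point: D(2) = 1.
P = 36·1/362880 = 1/10080 ≈ 0.0001.

0.0001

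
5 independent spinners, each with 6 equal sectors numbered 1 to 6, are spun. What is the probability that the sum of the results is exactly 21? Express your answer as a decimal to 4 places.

There are 6^5 = 7776 equally likely outcomes.
The number of ordered 5-tuples from {1,…,6} summing to 21 is 540.
P(sum = 21) = 540/7776 = 5/72 ≈ 0.0694.

0.0694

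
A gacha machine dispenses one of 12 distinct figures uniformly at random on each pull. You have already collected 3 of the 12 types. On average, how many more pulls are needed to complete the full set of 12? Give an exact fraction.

7129/210

Starting from 3 distinct types, each trial gives a new one with probability (12−i)/12 when i types are held, so the wait for the next new type is 12/(12−i).
E = 12/9 + 12/8 + 12/7 + 12/6 + 12/5 + 12/4 + 12/3 + 12/2 + 12/1 = 7129/210.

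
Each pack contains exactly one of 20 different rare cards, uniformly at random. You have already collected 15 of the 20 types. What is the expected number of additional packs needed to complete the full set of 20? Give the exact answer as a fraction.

137/3

Starting from 15 distinct types, each trial gives a new one with probability (20−i)/20 when i types are held, so the wait for the next new type is 20/(20−i).
E = 20/5 + 20/4 + 20/3 + 20/2 + 20/1 = 137/3.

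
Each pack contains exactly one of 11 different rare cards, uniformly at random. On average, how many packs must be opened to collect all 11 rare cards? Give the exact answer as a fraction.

After i distinct types are collected, each trial gives a new one with probability (11−i)/11, so the expected wait for the next new type is 11/(11−i).
E = 11/11 + 11/10 + 11/9 + 11/8 + 11/7 + 11/6 + 11/5 + 11/4 + 11/3 + 11/2 + 11/1 = 83711/2520.

83711/2520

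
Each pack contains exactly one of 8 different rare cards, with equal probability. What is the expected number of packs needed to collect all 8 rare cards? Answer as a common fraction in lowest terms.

After i distinct types are collected, each trial gives a new one with probability (8−i)/8, so the expected wait for the next new type is 8/(8−i).
E = 8/8 + 8/7 + 8/6 + 8/5 + 8/4 + 8/3 + 8/2 + 8/1 = 761/35.

761/35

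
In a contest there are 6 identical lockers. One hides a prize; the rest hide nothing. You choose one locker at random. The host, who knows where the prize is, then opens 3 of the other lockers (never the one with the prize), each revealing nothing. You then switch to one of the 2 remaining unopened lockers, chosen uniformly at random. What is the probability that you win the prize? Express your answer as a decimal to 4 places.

0.4167

Your original locker holds the prize with probability 1/6, so the other 5 collectively hold it with probability 5/6.
The host can always find 3 empty lockers to open, so the reveals don't change that 5/6; it is now spread over the 2 remaining unopened lockers.
P(win by switching) = (5/6) · (1/2) = 5/12 ≈ 0.4167.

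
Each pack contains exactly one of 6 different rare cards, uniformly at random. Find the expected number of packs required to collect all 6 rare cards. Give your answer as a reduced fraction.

147/10

After i distinct types are collected, each trial gives a new one with probability (6−i)/6, so the expected wait for the next new type is 6/(6−i).
E = 6/6 + 6/5 + 6/4 + 6/3 + 6/2 + 6/1 = 147/10.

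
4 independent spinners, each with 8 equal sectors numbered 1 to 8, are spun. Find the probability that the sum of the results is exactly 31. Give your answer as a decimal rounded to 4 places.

0.0010

There are 8^4 = 4096 equally likely outcomes.
The number of ordered 4-tuples from {1,…,8} summing to 31 is 4.
P(sum = 31) = 4/4096 = 1/1024 ≈ 0.0010.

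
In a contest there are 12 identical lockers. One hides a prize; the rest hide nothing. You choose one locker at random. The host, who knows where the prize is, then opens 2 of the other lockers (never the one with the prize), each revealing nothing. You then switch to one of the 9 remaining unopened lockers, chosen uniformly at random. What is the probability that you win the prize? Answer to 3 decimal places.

0.102

Your original locker holds the prize with probability 1/12, so the other 11 collectively hold it with probability 11/12.
The host can always find 2 empty lockers to open, so the reveals don't change that 11/12; it is now spread over the 9 remaining unopened lockers.
P(win by switching) = (11/12) · (1/9) = 11/108 ≈ 0.102.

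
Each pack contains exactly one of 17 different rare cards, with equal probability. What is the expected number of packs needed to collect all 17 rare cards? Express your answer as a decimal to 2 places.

After i distinct types are collected, each trial gives a new one with probability (17−i)/17, so the expected wait for the next new type is 17/(17−i).
E = 17/17 + 17/16 + 17/15 + 17/14 + 17/13 + 17/12 + 17/11 + 17/10 + 17/9 + 17/8 + 17/7 + 17/6 + 17/5 + 17/4 + 17/3 + 17/2 + 17/1 = 42142223/720720 ≈ 58.47.

58.47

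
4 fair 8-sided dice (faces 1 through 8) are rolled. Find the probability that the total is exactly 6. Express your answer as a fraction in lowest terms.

There are 8^4 = 4096 equally likely outcomes.
The number of ordered 4-tuples from {1,…,8} summing to 6 is 10.
P(sum = 6) = 10/4096 = 5/2048.

5/2048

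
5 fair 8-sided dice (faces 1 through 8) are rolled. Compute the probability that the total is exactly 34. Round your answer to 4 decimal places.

There are 8^5 = 32768 equally likely outcomes.
The number of ordered 5-tuples from {1,…,8} summing to 34 is 210.
P(sum = 34) = 210/32768 = 105/16384 ≈ 0.0064.

0.0064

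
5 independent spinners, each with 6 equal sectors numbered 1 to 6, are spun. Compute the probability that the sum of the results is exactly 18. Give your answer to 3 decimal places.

There are 6^5 = 7776 equally likely outcomes.
The number of ordered 5-tuples from {1,…,6} summing to 18 is 780.
P(sum = 18) = 780/7776 = 65/648 ≈ 0.100.

0.100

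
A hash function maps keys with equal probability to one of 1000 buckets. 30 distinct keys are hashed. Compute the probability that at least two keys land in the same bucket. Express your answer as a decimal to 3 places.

It's easier to compute the probability that all 30 are distinct.
P(all distinct) = 1000/1000 · 999/1000 · ··· · 971/1000 ≈ 0.644.
So the probability of at least one match is 1 − 0.644 = 0.356.

0.356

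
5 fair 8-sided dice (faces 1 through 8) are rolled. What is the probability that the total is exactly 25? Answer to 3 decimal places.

0.068

There are 8^5 = 32768 equally likely outcomes.
The number of ordered 5-tuples from {1,…,8} summing to 25 is 2226.
P(sum = 25) = 2226/32768 = 1113/16384 ≈ 0.068.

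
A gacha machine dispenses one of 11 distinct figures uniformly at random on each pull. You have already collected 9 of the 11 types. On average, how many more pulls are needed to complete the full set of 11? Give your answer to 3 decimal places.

Starting from 9 distinct types, each trial gives a new one with probability (11−i)/11 when i types are held, so the wait for the next new type is 11/(11−i).
E = 11/2 + 11/1 = 33/2 ≈ 16.500.

16.500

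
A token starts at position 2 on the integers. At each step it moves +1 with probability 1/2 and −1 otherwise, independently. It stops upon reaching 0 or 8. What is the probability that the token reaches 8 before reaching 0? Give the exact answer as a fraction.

With a fair step, P(i) = ½P(i−1) + ½P(i+1) with P(0)=0, P(8)=1 has the linear solution P(i) = i/8.
P(2) = 2/8 = 1/4.

1/4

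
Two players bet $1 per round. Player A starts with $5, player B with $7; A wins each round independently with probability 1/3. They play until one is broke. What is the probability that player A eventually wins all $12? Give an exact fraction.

Let r = q/p = (2/3)/(1/3) = 2. The recurrence P(i) = p·P(i+1) + q·P(i−1) with P(0)=0, P(12)=1 gives P(i) = (1 − r^i)/(1 − r^12).
P(5) = (1 − (2)^5) / (1 − (2)^12) = 31/4095.

31/4095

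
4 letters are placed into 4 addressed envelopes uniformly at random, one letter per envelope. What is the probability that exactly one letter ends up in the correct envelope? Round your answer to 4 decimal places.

Choose which one is fixed: C(4,1) = 4 ways.
The remaining 3 must have no fixed point: D(3) = 2.
P = 4·2/24 = 1/3 ≈ 0.3333.

0.3333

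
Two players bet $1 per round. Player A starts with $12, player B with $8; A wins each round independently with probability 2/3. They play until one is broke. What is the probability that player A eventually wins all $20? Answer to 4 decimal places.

Let r = q/p = (1/3)/(2/3) = 1/2. The recurrence P(i) = p·P(i+1) + q·P(i−1) with P(0)=0, P(20)=1 gives P(i) = (1 − r^i)/(1 − r^20).
P(12) = (1 − (1/2)^12) / (1 − (1/2)^20) = 69888/69905 ≈ 0.9998.

0.9998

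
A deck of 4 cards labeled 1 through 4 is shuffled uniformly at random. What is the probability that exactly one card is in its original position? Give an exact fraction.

Choose which one is fixed: C(4,1) = 4 ways.
The remaining 3 must have no fixed point: D(3) = 2.
P = 4·2/24 = 1/3.

1/3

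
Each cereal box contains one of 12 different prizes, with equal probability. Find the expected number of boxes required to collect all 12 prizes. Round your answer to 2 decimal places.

After i distinct types are collected, each trial gives a new one with probability (12−i)/12, so the expected wait for the next new type is 12/(12−i).
E = 12/12 + 12/11 + 12/10 + 12/9 + 12/8 + 12/7 + 12/6 + 12/5 + 12/4 + 12/3 + 12/2 + 12/1 = 86021/2310 ≈ 37.24.

37.24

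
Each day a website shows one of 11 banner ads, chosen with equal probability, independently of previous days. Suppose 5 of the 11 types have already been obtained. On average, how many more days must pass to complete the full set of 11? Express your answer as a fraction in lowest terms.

Starting from 5 distinct types, each trial gives a new one with probability (11−i)/11 when i types are held, so the wait for the next new type is 11/(11−i).
E = 11/6 + 11/5 + 11/4 + 11/3 + 11/2 + 11/1 = 539/20.

539/20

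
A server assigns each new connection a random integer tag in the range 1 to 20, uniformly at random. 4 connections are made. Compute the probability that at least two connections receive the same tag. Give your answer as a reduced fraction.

It's easier to compute the probability that all 4 are distinct.
P(all distinct) = 20/20 · 19/20 · ··· · 17/20 = 2907/4000.
So the probability of at least one match is 1 − 2907/4000 = 1093/4000.

1093/4000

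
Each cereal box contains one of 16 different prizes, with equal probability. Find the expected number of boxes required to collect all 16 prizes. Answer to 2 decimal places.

After i distinct types are collected, each trial gives a new one with probability (16−i)/16, so the expected wait for the next new type is 16/(16−i).
E = 16/16 + 16/15 + 16/14 + 16/13 + 16/12 + 16/11 + 16/10 + 16/9 + 16/8 + 16/7 + 16/6 + 16/5 + 16/4 + 16/3 + 16/2 + 16/1 = 2436559/45045 ≈ 54.09.

54.09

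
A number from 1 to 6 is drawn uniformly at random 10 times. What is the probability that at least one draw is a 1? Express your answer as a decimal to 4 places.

P(no draw is a 1) = (5/6)^10 ≈ 0.1615.
P(at least one) = 1 − 0.1615 = 0.8385.

0.8385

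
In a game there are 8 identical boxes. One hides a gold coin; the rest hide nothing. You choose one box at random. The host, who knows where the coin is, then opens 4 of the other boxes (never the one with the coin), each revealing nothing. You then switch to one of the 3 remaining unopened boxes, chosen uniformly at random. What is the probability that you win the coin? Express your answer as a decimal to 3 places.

0.292

Your original box holds the coin with probability 1/8, so the other 7 collectively hold it with probability 7/8.
The host can always find 4 empty boxes to open, so the reveals don't change that 7/8; it is now spread over the 3 remaining unopened boxes.
P(win by switching) = (7/8) · (1/3) = 7/24 ≈ 0.292.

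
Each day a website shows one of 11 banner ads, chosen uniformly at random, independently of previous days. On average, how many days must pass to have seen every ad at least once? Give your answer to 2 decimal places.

33.22

After i distinct types are collected, each trial gives a new one with probability (11−i)/11, so the expected wait for the next new type is 11/(11−i).
E = 11/11 + 11/10 + 11/9 + 11/8 + 11/7 + 11/6 + 11/5 + 11/4 + 11/3 + 11/2 + 11/1 = 83711/2520 ≈ 33.22.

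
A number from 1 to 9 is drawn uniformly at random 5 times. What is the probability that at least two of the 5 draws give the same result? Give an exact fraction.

1627/2187

P(all 5 different) = 9/9 · 8/9 · ··· · 5/9 = 560/2187.
P(at least two equal) = 1 − 560/2187 = 1627/2187.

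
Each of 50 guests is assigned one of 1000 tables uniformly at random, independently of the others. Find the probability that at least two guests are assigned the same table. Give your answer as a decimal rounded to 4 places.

It's easier to compute the probability that all 50 are distinct.
P(all distinct) = 1000/1000 · 999/1000 · ··· · 951/1000 ≈ 0.2877.
So the probability of at least one match is 1 − 0.2877 = 0.7123.

0.7123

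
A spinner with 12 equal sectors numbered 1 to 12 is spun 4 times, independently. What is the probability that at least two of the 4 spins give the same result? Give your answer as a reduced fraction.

P(all 4 different) = 12/12 · 11/12 · ··· · 9/12 = 55/96.
P(at least two equal) = 1 − 55/96 = 41/96.

41/96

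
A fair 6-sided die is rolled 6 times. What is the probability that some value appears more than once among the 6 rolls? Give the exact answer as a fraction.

319/324

P(all 6 different) = 6/6 · 5/6 · ··· · 1/6 = 5/324.
P(at least two equal) = 1 − 5/324 = 319/324.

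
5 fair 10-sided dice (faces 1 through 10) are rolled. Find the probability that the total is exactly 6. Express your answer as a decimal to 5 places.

There are 10^5 = 100000 equally likely outcomes.
The number of ordered 5-tuples from {1,…,10} summing to 6 is 5.
P(sum = 6) = 5/100000 = 1/20000 ≈ 0.00005.

0.00005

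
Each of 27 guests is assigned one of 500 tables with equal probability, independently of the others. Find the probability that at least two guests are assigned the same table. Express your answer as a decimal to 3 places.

0.511

It's easier to compute the probability that all 27 are distinct.
P(all distinct) = 500/500 · 499/500 · ··· · 474/500 ≈ 0.489.
So the probability of at least one match is 1 − 0.489 = 0.511.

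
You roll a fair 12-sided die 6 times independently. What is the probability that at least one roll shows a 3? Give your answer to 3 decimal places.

P(no roll shows a 3) = (11/12)^6 ≈ 0.593.
P(at least one) = 1 − 0.593 = 0.407.

0.407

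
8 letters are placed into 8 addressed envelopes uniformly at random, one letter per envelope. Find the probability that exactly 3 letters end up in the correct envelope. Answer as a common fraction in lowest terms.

11/180

Choose which 3 of the 8 are fixed: C(8,3) = 56 ways.
The remaining 5 must have no fixed point: D(5) = 44.
P = 56·44/40320 = 11/180.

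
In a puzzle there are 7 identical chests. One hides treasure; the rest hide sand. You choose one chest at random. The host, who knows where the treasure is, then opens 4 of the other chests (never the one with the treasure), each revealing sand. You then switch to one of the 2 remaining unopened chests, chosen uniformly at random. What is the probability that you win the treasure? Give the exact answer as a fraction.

3/7

Your original chest holds the treasure with probability 1/7, so the other 6 collectively hold it with probability 6/7.
The host can always find 4 empty chests to open, so the reveals don't change that 6/7; it is now spread over the 2 remaining unopened chests.
P(win by switching) = (6/7) · (1/2) = 3/7.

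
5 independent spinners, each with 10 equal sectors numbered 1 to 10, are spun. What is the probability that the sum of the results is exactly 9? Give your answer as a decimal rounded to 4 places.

There are 10^5 = 100000 equally likely outcomes.
The number of ordered 5-tuples from {1,…,10} summing to 9 is 70.
P(sum = 9) = 70/100000 = 7/10000 ≈ 0.0007.

0.0007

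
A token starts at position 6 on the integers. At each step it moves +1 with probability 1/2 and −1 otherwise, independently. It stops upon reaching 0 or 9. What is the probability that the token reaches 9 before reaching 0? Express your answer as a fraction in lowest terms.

With a fair step, P(i) = ½P(i−1) + ½P(i+1) with P(0)=0, P(9)=1 has the linear solution P(i) = i/9.
P(6) = 6/9 = 2/3.

2/3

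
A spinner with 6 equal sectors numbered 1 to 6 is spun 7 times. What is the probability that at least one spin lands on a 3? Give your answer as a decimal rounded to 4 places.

0.7209

P(no spin lands on a 3) = (5/6)^7 ≈ 0.2791.
P(at least one) = 1 − 0.2791 = 0.7209.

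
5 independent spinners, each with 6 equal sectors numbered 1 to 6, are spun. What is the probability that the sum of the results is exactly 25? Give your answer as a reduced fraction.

7/432

There are 6^5 = 7776 equally likely outcomes.
The number of ordered 5-tuples from {1,…,6} summing to 25 is 126.
P(sum = 25) = 126/7776 = 7/432.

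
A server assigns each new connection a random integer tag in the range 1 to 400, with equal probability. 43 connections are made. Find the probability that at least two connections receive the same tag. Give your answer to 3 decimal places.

It's easier to compute the probability that all 43 are distinct.
P(all distinct) = 400/400 · 399/400 · ··· · 358/400 ≈ 0.096.
So the probability of at least one match is 1 − 0.096 = 0.904.

0.904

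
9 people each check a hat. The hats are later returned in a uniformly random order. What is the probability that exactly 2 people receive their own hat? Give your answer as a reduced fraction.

103/560

Choose which 2 of the 9 are fixed: C(9,2) = 36 ways.
The remaining 7 must have no fixed point: D(7) = 1854.
P = 36·1854/362880 = 103/560.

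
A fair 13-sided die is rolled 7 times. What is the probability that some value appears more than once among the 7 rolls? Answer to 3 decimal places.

0.862

P(all 7 different) = 13/13 · 12/13 · ··· · 7/13 ≈ 0.138.
P(at least two equal) = 1 − 0.138 = 0.862.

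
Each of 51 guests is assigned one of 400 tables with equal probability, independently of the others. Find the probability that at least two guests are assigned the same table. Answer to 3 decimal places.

0.964

It's easier to compute the probability that all 51 are distinct.
P(all distinct) = 400/400 · 399/400 · ··· · 350/400 ≈ 0.036.
So the probability of at least one match is 1 − 0.036 = 0.964.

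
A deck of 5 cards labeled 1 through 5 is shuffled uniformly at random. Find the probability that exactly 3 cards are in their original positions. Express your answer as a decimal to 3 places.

Choose which 3 of the 5 are fixed: C(5,3) = 10 ways.
The remaining 2 must have no fixed point: D(2) = 1.
P = 10·1/120 = 1/12 ≈ 0.083.

0.083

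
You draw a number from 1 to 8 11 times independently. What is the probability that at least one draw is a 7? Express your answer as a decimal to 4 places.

0.7698

P(no draw is a 7) = (7/8)^11 ≈ 0.2302.
P(at least one) = 1 − 0.2302 = 0.7698.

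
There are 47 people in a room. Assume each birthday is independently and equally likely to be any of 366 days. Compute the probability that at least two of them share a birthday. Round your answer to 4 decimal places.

It's easier to compute the probability that all 47 are distinct.
P(all distinct) = 366/366 · 365/366 · ··· · 320/366 ≈ 0.0456.
So the probability of at least one match is 1 − 0.0456 = 0.9544.

0.9544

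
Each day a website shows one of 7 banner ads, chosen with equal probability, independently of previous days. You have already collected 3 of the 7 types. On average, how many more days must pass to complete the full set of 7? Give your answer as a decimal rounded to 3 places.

14.583

Starting from 3 distinct types, each trial gives a new one with probability (7−i)/7 when i types are held, so the wait for the next new type is 7/(7−i).
E = 7/4 + 7/3 + 7/2 + 7/1 = 175/12 ≈ 14.583.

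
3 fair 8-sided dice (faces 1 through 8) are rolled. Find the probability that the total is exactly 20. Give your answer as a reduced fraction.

There are 8^3 = 512 equally likely outcomes.
The number of ordered 3-tuples from {1,…,8} summing to 20 is 15.
P(sum = 20) = 15/512.

15/512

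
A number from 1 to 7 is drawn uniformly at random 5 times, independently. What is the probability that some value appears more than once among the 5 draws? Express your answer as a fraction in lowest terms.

2041/2401

P(all 5 different) = 7/7 · 6/7 · ··· · 3/7 = 360/2401.
P(at least two equal) = 1 − 360/2401 = 2041/2401.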